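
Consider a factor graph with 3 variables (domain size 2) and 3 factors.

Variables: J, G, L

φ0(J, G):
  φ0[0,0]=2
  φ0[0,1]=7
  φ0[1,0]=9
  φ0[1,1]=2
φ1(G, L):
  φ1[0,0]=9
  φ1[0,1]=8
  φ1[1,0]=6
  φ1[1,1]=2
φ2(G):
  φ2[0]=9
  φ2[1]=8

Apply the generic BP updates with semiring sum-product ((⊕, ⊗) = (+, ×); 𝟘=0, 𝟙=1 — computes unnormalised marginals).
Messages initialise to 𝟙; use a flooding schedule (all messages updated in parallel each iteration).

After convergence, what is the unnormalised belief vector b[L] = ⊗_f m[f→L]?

init: all messages = 𝟙 over 2 values
r1 m[φ0→J] = [9, 11]
r1 m[φ0→G] = [11, 9]
r1 m[φ1→G] = [17, 8]
r1 m[φ1→L] = [15, 10]
r1 m[φ2→G] = [9, 8]
r1 m[J→φ0] = [1, 1]
r1 m[G→φ0] = [1, 1]
r1 m[G→φ1] = [1, 1]
r1 m[G→φ2] = [1, 1]
r1 m[L→φ1] = [1, 1]
r2 m[φ0→J] = [9, 11]
r2 m[φ0→G] = [11, 9]
r2 m[φ1→G] = [17, 8]
r2 m[φ1→L] = [15, 10]
r2 m[φ2→G] = [9, 8]
r2 m[J→φ0] = [1, 1]
r2 m[G→φ0] = [153, 64]
r2 m[G→φ1] = [99, 72]
r2 m[G→φ2] = [187, 72]
r2 m[L→φ1] = [1, 1]
r3 m[φ0→J] = [754, 1505]
r3 m[φ0→G] = [11, 9]
r3 m[φ1→G] = [17, 8]
r3 m[φ1→L] = [1323, 936]
r3 m[φ2→G] = [9, 8]
r3 m[J→φ0] = [1, 1]
r3 m[G→φ0] = [153, 64]
r3 m[G→φ1] = [99, 72]
r3 m[G→φ2] = [187, 72]
r3 m[L→φ1] = [1, 1]
r4 m[φ0→J] = [754, 1505]
r4 m[φ0→G] = [11, 9]
r4 m[φ1→G] = [17, 8]
r4 m[φ1→L] = [1323, 936]
r4 m[φ2→G] = [9, 8]
r4 m[J→φ0] = [1, 1]
r4 m[G→φ0] = [153, 64]
r4 m[G→φ1] = [99, 72]
r4 m[G→φ2] = [187, 72]
r4 m[L→φ1] = [1, 1]
fixed point reached at round 4
b[L] = ⊗ incoming = [1323, 936]

b[L] = [1323, 936]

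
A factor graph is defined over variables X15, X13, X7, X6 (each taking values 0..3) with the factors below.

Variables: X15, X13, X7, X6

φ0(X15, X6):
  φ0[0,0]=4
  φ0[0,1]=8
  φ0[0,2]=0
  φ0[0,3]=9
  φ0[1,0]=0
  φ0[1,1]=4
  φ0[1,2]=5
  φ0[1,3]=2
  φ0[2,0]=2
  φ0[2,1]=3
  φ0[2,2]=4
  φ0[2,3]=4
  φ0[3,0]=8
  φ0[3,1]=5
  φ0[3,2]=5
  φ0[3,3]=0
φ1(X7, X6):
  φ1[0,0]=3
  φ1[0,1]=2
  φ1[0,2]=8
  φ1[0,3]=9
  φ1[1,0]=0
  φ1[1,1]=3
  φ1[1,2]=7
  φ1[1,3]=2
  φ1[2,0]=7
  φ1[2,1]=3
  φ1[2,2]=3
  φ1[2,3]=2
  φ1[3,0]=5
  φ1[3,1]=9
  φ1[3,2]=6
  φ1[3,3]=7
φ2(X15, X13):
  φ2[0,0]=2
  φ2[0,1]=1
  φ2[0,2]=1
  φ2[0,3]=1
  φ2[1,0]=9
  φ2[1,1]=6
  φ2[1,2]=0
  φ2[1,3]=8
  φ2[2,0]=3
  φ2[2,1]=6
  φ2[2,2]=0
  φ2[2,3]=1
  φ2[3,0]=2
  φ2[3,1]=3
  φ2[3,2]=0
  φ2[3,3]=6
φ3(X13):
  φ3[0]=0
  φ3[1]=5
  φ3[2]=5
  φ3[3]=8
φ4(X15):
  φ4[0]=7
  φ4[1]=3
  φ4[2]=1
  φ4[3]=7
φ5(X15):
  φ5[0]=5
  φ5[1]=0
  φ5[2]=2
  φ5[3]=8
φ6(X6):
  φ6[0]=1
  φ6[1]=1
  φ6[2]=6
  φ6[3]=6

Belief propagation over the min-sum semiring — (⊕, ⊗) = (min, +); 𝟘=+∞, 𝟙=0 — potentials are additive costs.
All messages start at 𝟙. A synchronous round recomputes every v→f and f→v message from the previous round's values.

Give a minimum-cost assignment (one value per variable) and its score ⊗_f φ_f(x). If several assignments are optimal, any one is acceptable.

assignment: (X15=1, X13=2, X7=1, X6=0); score = 9

init: all messages = 𝟙 over 4 values
r1 m[φ0→X15] = [0, 0, 2, 0]
r1 m[φ0→X6] = [0, 3, 0, 0]
r1 m[φ1→X7] = [2, 0, 2, 5]
r1 m[φ1→X6] = [0, 2, 3, 2]
r1 m[φ2→X15] = [1, 0, 0, 0]
r1 m[φ2→X13] = [2, 1, 0, 1]
r1 m[φ3→X13] = [0, 5, 5, 8]
r1 m[φ4→X15] = [7, 3, 1, 7]
r1 m[φ5→X15] = [5, 0, 2, 8]
r1 m[φ6→X6] = [1, 1, 6, 6]
r1 m[X15→φ0] = [0, 0, 0, 0]
r1 m[X15→φ2] = [0, 0, 0, 0]
r1 m[X15→φ4] = [0, 0, 0, 0]
r1 m[X15→φ5] = [0, 0, 0, 0]
r1 m[X13→φ2] = [0, 0, 0, 0]
r1 m[X13→φ3] = [0, 0, 0, 0]
r1 m[X7→φ1] = [0, 0, 0, 0]
r1 m[X6→φ0] = [0, 0, 0, 0]
r1 m[X6→φ1] = [0, 0, 0, 0]
r1 m[X6→φ6] = [0, 0, 0, 0]
r2 m[φ0→X15] = [0, 0, 2, 0]
r2 m[φ0→X6] = [0, 3, 0, 0]
r2 m[φ1→X7] = [2, 0, 2, 5]
r2 m[φ1→X6] = [0, 2, 3, 2]
r2 m[φ2→X15] = [1, 0, 0, 0]
r2 m[φ2→X13] = [2, 1, 0, 1]
r2 m[φ3→X13] = [0, 5, 5, 8]
r2 m[φ4→X15] = [7, 3, 1, 7]
r2 m[φ5→X15] = [5, 0, 2, 8]
r2 m[φ6→X6] = [1, 1, 6, 6]
r2 m[X15→φ0] = [13, 3, 3, 15]
r2 m[X15→φ2] = [12, 3, 5, 15]
r2 m[X15→φ4] = [6, 0, 4, 8]
r2 m[X15→φ5] = [8, 3, 3, 7]
r2 m[X13→φ2] = [0, 5, 5, 8]
r2 m[X13→φ3] = [2, 1, 0, 1]
r2 m[X7→φ1] = [0, 0, 0, 0]
r2 m[X6→φ0] = [1, 3, 9, 8]
r2 m[X6→φ1] = [1, 4, 6, 6]
r2 m[X6→φ6] = [0, 5, 3, 2]
r3 m[φ0→X15] = [5, 1, 3, 8]
r3 m[φ0→X6] = [3, 6, 7, 5]
r3 m[φ1→X7] = [4, 1, 7, 6]
r3 m[φ1→X6] = [0, 2, 3, 2]
r3 m[φ2→X15] = [2, 5, 3, 2]
r3 m[φ2→X13] = [8, 9, 3, 6]
r3 m[φ3→X13] = [0, 5, 5, 8]
r3 m[φ4→X15] = [7, 3, 1, 7]
r3 m[φ5→X15] = [5, 0, 2, 8]
r3 m[φ6→X6] = [1, 1, 6, 6]
r3 m[X15→φ0] = [13, 3, 3, 15]
r3 m[X15→φ2] = [12, 3, 5, 15]
r3 m[X15→φ4] = [6, 0, 4, 8]
r3 m[X15→φ5] = [8, 3, 3, 7]
r3 m[X13→φ2] = [0, 5, 5, 8]
r3 m[X13→φ3] = [2, 1, 0, 1]
r3 m[X7→φ1] = [0, 0, 0, 0]
r3 m[X6→φ0] = [1, 3, 9, 8]
r3 m[X6→φ1] = [1, 4, 6, 6]
r3 m[X6→φ6] = [0, 5, 3, 2]
r4 m[φ0→X15] = [5, 1, 3, 8]
r4 m[φ0→X6] = [3, 6, 7, 5]
r4 m[φ1→X7] = [4, 1, 7, 6]
r4 m[φ1→X6] = [0, 2, 3, 2]
r4 m[φ2→X15] = [2, 5, 3, 2]
r4 m[φ2→X13] = [8, 9, 3, 6]
r4 m[φ3→X13] = [0, 5, 5, 8]
r4 m[φ4→X15] = [7, 3, 1, 7]
r4 m[φ5→X15] = [5, 0, 2, 8]
r4 m[φ6→X6] = [1, 1, 6, 6]
r4 m[X15→φ0] = [14, 8, 6, 17]
r4 m[X15→φ2] = [17, 4, 6, 23]
r4 m[X15→φ4] = [12, 6, 8, 18]
r4 m[X15→φ5] = [14, 9, 7, 17]
r4 m[X13→φ2] = [0, 5, 5, 8]
r4 m[X13→φ3] = [8, 9, 3, 6]
r4 m[X7→φ1] = [0, 0, 0, 0]
r4 m[X6→φ0] = [1, 3, 9, 8]
r4 m[X6→φ1] = [4, 7, 13, 11]
r4 m[X6→φ6] = [3, 8, 10, 7]
r5 m[φ0→X15] = [5, 1, 3, 8]
r5 m[φ0→X6] = [8, 9, 10, 10]
r5 m[φ1→X7] = [7, 4, 10, 9]
r5 m[φ1→X6] = [0, 2, 3, 2]
r5 m[φ2→X15] = [2, 5, 3, 2]
r5 m[φ2→X13] = [9, 10, 4, 7]
r5 m[φ3→X13] = [0, 5, 5, 8]
r5 m[φ4→X15] = [7, 3, 1, 7]
r5 m[φ5→X15] = [5, 0, 2, 8]
r5 m[φ6→X6] = [1, 1, 6, 6]
r5 m[X15→φ0] = [14, 8, 6, 17]
r5 m[X15→φ2] = [17, 4, 6, 23]
r5 m[X15→φ4] = [12, 6, 8, 18]
r5 m[X15→φ5] = [14, 9, 7, 17]
r5 m[X13→φ2] = [0, 5, 5, 8]
r5 m[X13→φ3] = [8, 9, 3, 6]
r5 m[X7→φ1] = [0, 0, 0, 0]
r5 m[X6→φ0] = [1, 3, 9, 8]
r5 m[X6→φ1] = [4, 7, 13, 11]
r5 m[X6→φ6] = [3, 8, 10, 7]
r6 m[φ0→X15] = [5, 1, 3, 8]
r6 m[φ0→X6] = [8, 9, 10, 10]
r6 m[φ1→X7] = [7, 4, 10, 9]
r6 m[φ1→X6] = [0, 2, 3, 2]
r6 m[φ2→X15] = [2, 5, 3, 2]
r6 m[φ2→X13] = [9, 10, 4, 7]
r6 m[φ3→X13] = [0, 5, 5, 8]
r6 m[φ4→X15] = [7, 3, 1, 7]
r6 m[φ5→X15] = [5, 0, 2, 8]
r6 m[φ6→X6] = [1, 1, 6, 6]
r6 m[X15→φ0] = [14, 8, 6, 17]
r6 m[X15→φ2] = [17, 4, 6, 23]
r6 m[X15→φ4] = [12, 6, 8, 18]
r6 m[X15→φ5] = [14, 9, 7, 17]
r6 m[X13→φ2] = [0, 5, 5, 8]
r6 m[X13→φ3] = [9, 10, 4, 7]
r6 m[X7→φ1] = [0, 0, 0, 0]
r6 m[X6→φ0] = [1, 3, 9, 8]
r6 m[X6→φ1] = [9, 10, 16, 16]
r6 m[X6→φ6] = [8, 11, 13, 12]
r7 m[φ0→X15] = [5, 1, 3, 8]
r7 m[φ0→X6] = [8, 9, 10, 10]
r7 m[φ1→X7] = [12, 9, 13, 14]
r7 m[φ1→X6] = [0, 2, 3, 2]
r7 m[φ2→X15] = [2, 5, 3, 2]
r7 m[φ2→X13] = [9, 10, 4, 7]
r7 m[φ3→X13] = [0, 5, 5, 8]
r7 m[φ4→X15] = [7, 3, 1, 7]
r7 m[φ5→X15] = [5, 0, 2, 8]
r7 m[φ6→X6] = [1, 1, 6, 6]
r7 m[X15→φ0] = [14, 8, 6, 17]
r7 m[X15→φ2] = [17, 4, 6, 23]
r7 m[X15→φ4] = [12, 6, 8, 18]
r7 m[X15→φ5] = [14, 9, 7, 17]
r7 m[X13→φ2] = [0, 5, 5, 8]
r7 m[X13→φ3] = [9, 10, 4, 7]
r7 m[X7→φ1] = [0, 0, 0, 0]
r7 m[X6→φ0] = [1, 3, 9, 8]
r7 m[X6→φ1] = [9, 10, 16, 16]
r7 m[X6→φ6] = [8, 11, 13, 12]
r8 m[φ0→X15] = [5, 1, 3, 8]
r8 m[φ0→X6] = [8, 9, 10, 10]
r8 m[φ1→X7] = [12, 9, 13, 14]
r8 m[φ1→X6] = [0, 2, 3, 2]
r8 m[φ2→X15] = [2, 5, 3, 2]
r8 m[φ2→X13] = [9, 10, 4, 7]
r8 m[φ3→X13] = [0, 5, 5, 8]
r8 m[φ4→X15] = [7, 3, 1, 7]
r8 m[φ5→X15] = [5, 0, 2, 8]
r8 m[φ6→X6] = [1, 1, 6, 6]
r8 m[X15→φ0] = [14, 8, 6, 17]
r8 m[X15→φ2] = [17, 4, 6, 23]
r8 m[X15→φ4] = [12, 6, 8, 18]
r8 m[X15→φ5] = [14, 9, 7, 17]
r8 m[X13→φ2] = [0, 5, 5, 8]
r8 m[X13→φ3] = [9, 10, 4, 7]
r8 m[X7→φ1] = [0, 0, 0, 0]
r8 m[X6→φ0] = [1, 3, 9, 8]
r8 m[X6→φ1] = [9, 10, 16, 16]
r8 m[X6→φ6] = [8, 11, 13, 12]
fixed point reached at round 8
traceback from X15: (X15=1, X13=2, X7=1, X6=0), score=9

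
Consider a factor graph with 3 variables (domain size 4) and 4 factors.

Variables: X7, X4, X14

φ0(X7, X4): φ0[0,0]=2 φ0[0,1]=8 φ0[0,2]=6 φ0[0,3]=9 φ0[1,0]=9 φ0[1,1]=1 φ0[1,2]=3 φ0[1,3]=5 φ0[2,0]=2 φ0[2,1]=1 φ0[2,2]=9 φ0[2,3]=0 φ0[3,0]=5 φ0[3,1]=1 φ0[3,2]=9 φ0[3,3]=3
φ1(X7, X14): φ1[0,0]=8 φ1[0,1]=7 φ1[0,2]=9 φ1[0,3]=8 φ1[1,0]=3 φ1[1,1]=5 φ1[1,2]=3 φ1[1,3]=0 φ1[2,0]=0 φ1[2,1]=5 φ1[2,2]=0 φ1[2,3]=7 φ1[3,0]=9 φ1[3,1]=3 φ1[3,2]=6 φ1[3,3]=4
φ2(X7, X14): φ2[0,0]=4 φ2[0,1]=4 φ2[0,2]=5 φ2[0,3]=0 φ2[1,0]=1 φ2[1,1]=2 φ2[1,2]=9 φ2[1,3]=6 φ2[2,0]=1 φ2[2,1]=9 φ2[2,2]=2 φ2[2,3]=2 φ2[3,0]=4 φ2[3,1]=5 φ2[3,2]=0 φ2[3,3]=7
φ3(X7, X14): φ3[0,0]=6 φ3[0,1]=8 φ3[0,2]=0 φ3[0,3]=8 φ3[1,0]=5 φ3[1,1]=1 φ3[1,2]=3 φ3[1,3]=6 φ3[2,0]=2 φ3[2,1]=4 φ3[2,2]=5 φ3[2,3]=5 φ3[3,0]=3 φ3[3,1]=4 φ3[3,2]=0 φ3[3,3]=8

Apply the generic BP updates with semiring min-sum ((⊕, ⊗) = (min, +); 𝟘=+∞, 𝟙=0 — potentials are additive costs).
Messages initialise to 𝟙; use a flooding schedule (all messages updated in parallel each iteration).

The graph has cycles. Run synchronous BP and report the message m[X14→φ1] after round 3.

init: all messages = 𝟙 over 4 values
r1 m[φ0→X7] = [2, 1, 0, 1]
r1 m[φ0→X4] = [2, 1, 3, 0]
r1 m[φ1→X7] = [7, 0, 0, 3]
r1 m[φ1→X14] = [0, 3, 0, 0]
r1 m[φ2→X7] = [0, 1, 1, 0]
r1 m[φ2→X14] = [1, 2, 0, 0]
r1 m[φ3→X7] = [0, 1, 2, 0]
r1 m[φ3→X14] = [2, 1, 0, 5]
r1 m[X7→φ0] = [0, 0, 0, 0]
r1 m[X7→φ1] = [0, 0, 0, 0]
r1 m[X7→φ2] = [0, 0, 0, 0]
r1 m[X7→φ3] = [0, 0, 0, 0]
r1 m[X4→φ0] = [0, 0, 0, 0]
r1 m[X14→φ1] = [0, 0, 0, 0]
r1 m[X14→φ2] = [0, 0, 0, 0]
r1 m[X14→φ3] = [0, 0, 0, 0]
r2 m[φ0→X7] = [2, 1, 0, 1]
r2 m[φ0→X4] = [2, 1, 3, 0]
r2 m[φ1→X7] = [7, 0, 0, 3]
r2 m[φ1→X14] = [0, 3, 0, 0]
r2 m[φ2→X7] = [0, 1, 1, 0]
r2 m[φ2→X14] = [1, 2, 0, 0]
r2 m[φ3→X7] = [0, 1, 2, 0]
r2 m[φ3→X14] = [2, 1, 0, 5]
r2 m[X7→φ0] = [7, 2, 3, 3]
r2 m[X7→φ1] = [2, 3, 3, 1]
r2 m[X7→φ2] = [9, 2, 2, 4]
r2 m[X7→φ3] = [9, 2, 1, 4]
r2 m[X4→φ0] = [0, 0, 0, 0]
r2 m[X14→φ1] = [3, 3, 0, 5]
r2 m[X14→φ2] = [2, 4, 0, 5]
r2 m[X14→φ3] = [1, 5, 0, 0]
r3 m[φ0→X7] = [2, 1, 0, 1]
r3 m[φ0→X4] = [5, 3, 5, 3]
r3 m[φ1→X7] = [9, 3, 0, 6]
r3 m[φ1→X14] = [3, 4, 3, 3]
r3 m[φ2→X7] = [5, 3, 2, 0]
r3 m[φ2→X14] = [3, 4, 4, 4]
r3 m[φ3→X7] = [0, 3, 3, 0]
r3 m[φ3→X14] = [3, 3, 4, 6]
r3 m[X7→φ0] = [7, 2, 3, 3]
r3 m[X7→φ1] = [2, 3, 3, 1]
r3 m[X7→φ2] = [9, 2, 2, 4]
r3 m[X7→φ3] = [9, 2, 1, 4]
r3 m[X4→φ0] = [0, 0, 0, 0]
r3 m[X14→φ1] = [3, 3, 0, 5]
r3 m[X14→φ2] = [2, 4, 0, 5]
r3 m[X14→φ3] = [1, 5, 0, 0]

message @ round 3 = [3, 3, 0, 5]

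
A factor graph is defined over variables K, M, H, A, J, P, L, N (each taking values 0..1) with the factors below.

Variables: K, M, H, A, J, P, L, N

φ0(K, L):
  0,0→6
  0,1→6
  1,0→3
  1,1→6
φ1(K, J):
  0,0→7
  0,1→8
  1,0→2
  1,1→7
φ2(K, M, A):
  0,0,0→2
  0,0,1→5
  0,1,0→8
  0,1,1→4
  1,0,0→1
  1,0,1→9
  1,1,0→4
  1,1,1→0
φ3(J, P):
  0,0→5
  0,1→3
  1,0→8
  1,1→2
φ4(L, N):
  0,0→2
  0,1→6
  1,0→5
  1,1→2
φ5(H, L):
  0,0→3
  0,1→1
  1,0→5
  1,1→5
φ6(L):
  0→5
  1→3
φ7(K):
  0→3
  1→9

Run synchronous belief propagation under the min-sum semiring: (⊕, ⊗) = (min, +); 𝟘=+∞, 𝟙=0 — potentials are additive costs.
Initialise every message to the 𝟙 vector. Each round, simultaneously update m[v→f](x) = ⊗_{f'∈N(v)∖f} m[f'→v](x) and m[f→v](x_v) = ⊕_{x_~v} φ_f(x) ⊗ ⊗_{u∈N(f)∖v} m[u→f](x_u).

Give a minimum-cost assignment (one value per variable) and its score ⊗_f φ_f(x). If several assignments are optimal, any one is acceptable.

init: all messages = 𝟙 over 2 values
r1 m[φ0→K] = [6, 3]
r1 m[φ0→L] = [3, 6]
r1 m[φ1→K] = [7, 2]
r1 m[φ1→J] = [2, 7]
r1 m[φ2→K] = [2, 0]
r1 m[φ2→M] = [1, 0]
r1 m[φ2→A] = [1, 0]
r1 m[φ3→J] = [3, 2]
r1 m[φ3→P] = [5, 2]
r1 m[φ4→L] = [2, 2]
r1 m[φ4→N] = [2, 2]
r1 m[φ5→H] = [1, 5]
r1 m[φ5→L] = [3, 1]
r1 m[φ6→L] = [5, 3]
r1 m[φ7→K] = [3, 9]
r1 m[K→φ0] = [0, 0]
r1 m[K→φ1] = [0, 0]
r1 m[K→φ2] = [0, 0]
r1 m[K→φ7] = [0, 0]
r1 m[M→φ2] = [0, 0]
r1 m[H→φ5] = [0, 0]
r1 m[A→φ2] = [0, 0]
r1 m[J→φ1] = [0, 0]
r1 m[J→φ3] = [0, 0]
r1 m[P→φ3] = [0, 0]
r1 m[L→φ0] = [0, 0]
r1 m[L→φ4] = [0, 0]
r1 m[L→φ5] = [0, 0]
r1 m[L→φ6] = [0, 0]
r1 m[N→φ4] = [0, 0]
r2 m[φ0→K] = [6, 3]
r2 m[φ0→L] = [3, 6]
r2 m[φ1→K] = [7, 2]
r2 m[φ1→J] = [2, 7]
r2 m[φ2→K] = [2, 0]
r2 m[φ2→M] = [1, 0]
r2 m[φ2→A] = [1, 0]
r2 m[φ3→J] = [3, 2]
r2 m[φ3→P] = [5, 2]
r2 m[φ4→L] = [2, 2]
r2 m[φ4→N] = [2, 2]
r2 m[φ5→H] = [1, 5]
r2 m[φ5→L] = [3, 1]
r2 m[φ6→L] = [5, 3]
r2 m[φ7→K] = [3, 9]
r2 m[K→φ0] = [12, 11]
r2 m[K→φ1] = [11, 12]
r2 m[K→φ2] = [16, 14]
r2 m[K→φ7] = [15, 5]
r2 m[M→φ2] = [0, 0]
r2 m[H→φ5] = [0, 0]
r2 m[A→φ2] = [0, 0]
r2 m[J→φ1] = [3, 2]
r2 m[J→φ3] = [2, 7]
r2 m[P→φ3] = [0, 0]
r2 m[L→φ0] = [10, 6]
r2 m[L→φ4] = [11, 10]
r2 m[L→φ5] = [10, 11]
r2 m[L→φ6] = [8, 9]
r2 m[N→φ4] = [0, 0]
r3 m[φ0→K] = [12, 12]
r3 m[φ0→L] = [14, 17]
r3 m[φ1→K] = [10, 5]
r3 m[φ1→J] = [14, 19]
r3 m[φ2→K] = [2, 0]
r3 m[φ2→M] = [15, 14]
r3 m[φ2→A] = [15, 14]
r3 m[φ3→J] = [3, 2]
r3 m[φ3→P] = [7, 5]
r3 m[φ4→L] = [2, 2]
r3 m[φ4→N] = [13, 12]
r3 m[φ5→H] = [12, 15]
r3 m[φ5→L] = [3, 1]
r3 m[φ6→L] = [5, 3]
r3 m[φ7→K] = [3, 9]
r3 m[K→φ0] = [12, 11]
r3 m[K→φ1] = [11, 12]
r3 m[K→φ2] = [16, 14]
r3 m[K→φ7] = [15, 5]
r3 m[M→φ2] = [0, 0]
r3 m[H→φ5] = [0, 0]
r3 m[A→φ2] = [0, 0]
r3 m[J→φ1] = [3, 2]
r3 m[J→φ3] = [2, 7]
r3 m[P→φ3] = [0, 0]
r3 m[L→φ0] = [10, 6]
r3 m[L→φ4] = [11, 10]
r3 m[L→φ5] = [10, 11]
r3 m[L→φ6] = [8, 9]
r3 m[N→φ4] = [0, 0]
r4 m[φ0→K] = [12, 12]
r4 m[φ0→L] = [14, 17]
r4 m[φ1→K] = [10, 5]
r4 m[φ1→J] = [14, 19]
r4 m[φ2→K] = [2, 0]
r4 m[φ2→M] = [15, 14]
r4 m[φ2→A] = [15, 14]
r4 m[φ3→J] = [3, 2]
r4 m[φ3→P] = [7, 5]
r4 m[φ4→L] = [2, 2]
r4 m[φ4→N] = [13, 12]
r4 m[φ5→H] = [12, 15]
r4 m[φ5→L] = [3, 1]
r4 m[φ6→L] = [5, 3]
r4 m[φ7→K] = [3, 9]
r4 m[K→φ0] = [15, 14]
r4 m[K→φ1] = [17, 21]
r4 m[K→φ2] = [25, 26]
r4 m[K→φ7] = [24, 17]
r4 m[M→φ2] = [0, 0]
r4 m[H→φ5] = [0, 0]
r4 m[A→φ2] = [0, 0]
r4 m[J→φ1] = [3, 2]
r4 m[J→φ3] = [14, 19]
r4 m[P→φ3] = [0, 0]
r4 m[L→φ0] = [10, 6]
r4 m[L→φ4] = [22, 21]
r4 m[L→φ5] = [21, 22]
r4 m[L→φ6] = [19, 20]
r4 m[N→φ4] = [0, 0]
r5 m[φ0→K] = [12, 12]
r5 m[φ0→L] = [17, 20]
r5 m[φ1→K] = [10, 5]
r5 m[φ1→J] = [23, 25]
r5 m[φ2→K] = [2, 0]
r5 m[φ2→M] = [27, 26]
r5 m[φ2→A] = [27, 26]
r5 m[φ3→J] = [3, 2]
r5 m[φ3→P] = [19, 17]
r5 m[φ4→L] = [2, 2]
r5 m[φ4→N] = [24, 23]
r5 m[φ5→H] = [23, 26]
r5 m[φ5→L] = [3, 1]
r5 m[φ6→L] = [5, 3]
r5 m[φ7→K] = [3, 9]
r5 m[K→φ0] = [15, 14]
r5 m[K→φ1] = [17, 21]
r5 m[K→φ2] = [25, 26]
r5 m[K→φ7] = [24, 17]
r5 m[M→φ2] = [0, 0]
r5 m[H→φ5] = [0, 0]
r5 m[A→φ2] = [0, 0]
r5 m[J→φ1] = [3, 2]
r5 m[J→φ3] = [14, 19]
r5 m[P→φ3] = [0, 0]
r5 m[L→φ0] = [10, 6]
r5 m[L→φ4] = [22, 21]
r5 m[L→φ5] = [21, 22]
r5 m[L→φ6] = [19, 20]
r5 m[N→φ4] = [0, 0]
r6 m[φ0→K] = [12, 12]
r6 m[φ0→L] = [17, 20]
r6 m[φ1→K] = [10, 5]
r6 m[φ1→J] = [23, 25]
r6 m[φ2→K] = [2, 0]
r6 m[φ2→M] = [27, 26]
r6 m[φ2→A] = [27, 26]
r6 m[φ3→J] = [3, 2]
r6 m[φ3→P] = [19, 17]
r6 m[φ4→L] = [2, 2]
r6 m[φ4→N] = [24, 23]
r6 m[φ5→H] = [23, 26]
r6 m[φ5→L] = [3, 1]
r6 m[φ6→L] = [5, 3]
r6 m[φ7→K] = [3, 9]
r6 m[K→φ0] = [15, 14]
r6 m[K→φ1] = [17, 21]
r6 m[K→φ2] = [25, 26]
r6 m[K→φ7] = [24, 17]
r6 m[M→φ2] = [0, 0]
r6 m[H→φ5] = [0, 0]
r6 m[A→φ2] = [0, 0]
r6 m[J→φ1] = [3, 2]
r6 m[J→φ3] = [23, 25]
r6 m[P→φ3] = [0, 0]
r6 m[L→φ0] = [10, 6]
r6 m[L→φ4] = [25, 24]
r6 m[L→φ5] = [24, 25]
r6 m[L→φ6] = [22, 23]
r6 m[N→φ4] = [0, 0]
r7 m[φ0→K] = [12, 12]
r7 m[φ0→L] = [17, 20]
r7 m[φ1→K] = [10, 5]
r7 m[φ1→J] = [23, 25]
r7 m[φ2→K] = [2, 0]
r7 m[φ2→M] = [27, 26]
r7 m[φ2→A] = [27, 26]
r7 m[φ3→J] = [3, 2]
r7 m[φ3→P] = [28, 26]
r7 m[φ4→L] = [2, 2]
r7 m[φ4→N] = [27, 26]
r7 m[φ5→H] = [26, 29]
r7 m[φ5→L] = [3, 1]
r7 m[φ6→L] = [5, 3]
r7 m[φ7→K] = [3, 9]
r7 m[K→φ0] = [15, 14]
r7 m[K→φ1] = [17, 21]
r7 m[K→φ2] = [25, 26]
r7 m[K→φ7] = [24, 17]
r7 m[M→φ2] = [0, 0]
r7 m[H→φ5] = [0, 0]
r7 m[A→φ2] = [0, 0]
r7 m[J→φ1] = [3, 2]
r7 m[J→φ3] = [23, 25]
r7 m[P→φ3] = [0, 0]
r7 m[L→φ0] = [10, 6]
r7 m[L→φ4] = [25, 24]
r7 m[L→φ5] = [24, 25]
r7 m[L→φ6] = [22, 23]
r7 m[N→φ4] = [0, 0]
r8 m[φ0→K] = [12, 12]
r8 m[φ0→L] = [17, 20]
r8 m[φ1→K] = [10, 5]
r8 m[φ1→J] = [23, 25]
r8 m[φ2→K] = [2, 0]
r8 m[φ2→M] = [27, 26]
r8 m[φ2→A] = [27, 26]
r8 m[φ3→J] = [3, 2]
r8 m[φ3→P] = [28, 26]
r8 m[φ4→L] = [2, 2]
r8 m[φ4→N] = [27, 26]
r8 m[φ5→H] = [26, 29]
r8 m[φ5→L] = [3, 1]
r8 m[φ6→L] = [5, 3]
r8 m[φ7→K] = [3, 9]
r8 m[K→φ0] = [15, 14]
r8 m[K→φ1] = [17, 21]
r8 m[K→φ2] = [25, 26]
r8 m[K→φ7] = [24, 17]
r8 m[M→φ2] = [0, 0]
r8 m[H→φ5] = [0, 0]
r8 m[A→φ2] = [0, 0]
r8 m[J→φ1] = [3, 2]
r8 m[J→φ3] = [23, 25]
r8 m[P→φ3] = [0, 0]
r8 m[L→φ0] = [10, 6]
r8 m[L→φ4] = [25, 24]
r8 m[L→φ5] = [24, 25]
r8 m[L→φ6] = [22, 23]
r8 m[N→φ4] = [0, 0]
fixed point reached at round 8
traceback from K: (K=1, M=1, H=0, A=1, J=0, P=1, L=1, N=1), score=26

assignment: (K=1, M=1, H=0, A=1, J=0, P=1, L=1, N=1); score = 26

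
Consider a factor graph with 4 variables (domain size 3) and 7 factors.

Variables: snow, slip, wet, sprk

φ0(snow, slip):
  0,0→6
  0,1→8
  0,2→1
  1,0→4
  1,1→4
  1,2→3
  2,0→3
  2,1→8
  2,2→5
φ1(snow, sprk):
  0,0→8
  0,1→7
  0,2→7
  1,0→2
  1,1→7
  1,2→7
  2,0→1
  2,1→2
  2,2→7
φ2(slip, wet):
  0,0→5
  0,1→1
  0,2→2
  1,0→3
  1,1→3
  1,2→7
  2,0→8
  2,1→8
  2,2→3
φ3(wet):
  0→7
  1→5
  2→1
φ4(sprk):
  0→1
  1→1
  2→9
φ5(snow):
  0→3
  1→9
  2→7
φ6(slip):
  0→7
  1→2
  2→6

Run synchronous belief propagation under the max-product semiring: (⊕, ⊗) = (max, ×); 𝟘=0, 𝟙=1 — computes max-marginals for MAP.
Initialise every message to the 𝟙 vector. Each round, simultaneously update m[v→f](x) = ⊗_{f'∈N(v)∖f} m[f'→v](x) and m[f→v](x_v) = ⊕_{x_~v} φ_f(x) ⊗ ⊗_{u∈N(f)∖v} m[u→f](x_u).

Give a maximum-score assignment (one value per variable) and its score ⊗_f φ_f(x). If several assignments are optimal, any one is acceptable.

init: all messages = 𝟙 over 3 values
r1 m[φ0→snow] = [8, 4, 8]
r1 m[φ0→slip] = [6, 8, 5]
r1 m[φ1→snow] = [8, 7, 7]
r1 m[φ1→sprk] = [8, 7, 7]
r1 m[φ2→slip] = [5, 7, 8]
r1 m[φ2→wet] = [8, 8, 7]
r1 m[φ3→wet] = [7, 5, 1]
r1 m[φ4→sprk] = [1, 1, 9]
r1 m[φ5→snow] = [3, 9, 7]
r1 m[φ6→slip] = [7, 2, 6]
r1 m[snow→φ0] = [1, 1, 1]
r1 m[snow→φ1] = [1, 1, 1]
r1 m[snow→φ5] = [1, 1, 1]
r1 m[slip→φ0] = [1, 1, 1]
r1 m[slip→φ2] = [1, 1, 1]
r1 m[slip→φ6] = [1, 1, 1]
r1 m[wet→φ2] = [1, 1, 1]
r1 m[wet→φ3] = [1, 1, 1]
r1 m[sprk→φ1] = [1, 1, 1]
r1 m[sprk→φ4] = [1, 1, 1]
r2 m[φ0→snow] = [8, 4, 8]
r2 m[φ0→slip] = [6, 8, 5]
r2 m[φ1→snow] = [8, 7, 7]
r2 m[φ1→sprk] = [8, 7, 7]
r2 m[φ2→slip] = [5, 7, 8]
r2 m[φ2→wet] = [8, 8, 7]
r2 m[φ3→wet] = [7, 5, 1]
r2 m[φ4→sprk] = [1, 1, 9]
r2 m[φ5→snow] = [3, 9, 7]
r2 m[φ6→slip] = [7, 2, 6]
r2 m[snow→φ0] = [24, 63, 49]
r2 m[snow→φ1] = [24, 36, 56]
r2 m[snow→φ5] = [64, 28, 56]
r2 m[slip→φ0] = [35, 14, 48]
r2 m[slip→φ2] = [42, 16, 30]
r2 m[slip→φ6] = [30, 56, 40]
r2 m[wet→φ2] = [7, 5, 1]
r2 m[wet→φ3] = [8, 8, 7]
r2 m[sprk→φ1] = [1, 1, 9]
r2 m[sprk→φ4] = [8, 7, 7]
r3 m[φ0→snow] = [210, 144, 240]
r3 m[φ0→slip] = [252, 392, 245]
r3 m[φ1→snow] = [63, 63, 63]
r3 m[φ1→sprk] = [192, 252, 392]
r3 m[φ2→slip] = [35, 21, 56]
r3 m[φ2→wet] = [240, 240, 112]
r3 m[φ3→wet] = [7, 5, 1]
r3 m[φ4→sprk] = [1, 1, 9]
r3 m[φ5→snow] = [3, 9, 7]
r3 m[φ6→slip] = [7, 2, 6]
r3 m[snow→φ0] = [24, 63, 49]
r3 m[snow→φ1] = [24, 36, 56]
r3 m[snow→φ5] = [64, 28, 56]
r3 m[slip→φ0] = [35, 14, 48]
r3 m[slip→φ2] = [42, 16, 30]
r3 m[slip→φ6] = [30, 56, 40]
r3 m[wet→φ2] = [7, 5, 1]
r3 m[wet→φ3] = [8, 8, 7]
r3 m[sprk→φ1] = [1, 1, 9]
r3 m[sprk→φ4] = [8, 7, 7]
r4 m[φ0→snow] = [210, 144, 240]
r4 m[φ0→slip] = [252, 392, 245]
r4 m[φ1→snow] = [63, 63, 63]
r4 m[φ1→sprk] = [192, 252, 392]
r4 m[φ2→slip] = [35, 21, 56]
r4 m[φ2→wet] = [240, 240, 112]
r4 m[φ3→wet] = [7, 5, 1]
r4 m[φ4→sprk] = [1, 1, 9]
r4 m[φ5→snow] = [3, 9, 7]
r4 m[φ6→slip] = [7, 2, 6]
r4 m[snow→φ0] = [189, 567, 441]
r4 m[snow→φ1] = [630, 1296, 1680]
r4 m[snow→φ5] = [13230, 9072, 15120]
r4 m[slip→φ0] = [245, 42, 336]
r4 m[slip→φ2] = [1764, 784, 1470]
r4 m[slip→φ6] = [8820, 8232, 13720]
r4 m[wet→φ2] = [7, 5, 1]
r4 m[wet→φ3] = [240, 240, 112]
r4 m[sprk→φ1] = [1, 1, 9]
r4 m[sprk→φ4] = [192, 252, 392]
r5 m[φ0→snow] = [1470, 1008, 1680]
r5 m[φ0→slip] = [2268, 3528, 2205]
r5 m[φ1→snow] = [63, 63, 63]
r5 m[φ1→sprk] = [5040, 9072, 11760]
r5 m[φ2→slip] = [35, 21, 56]
r5 m[φ2→wet] = [11760, 11760, 5488]
r5 m[φ3→wet] = [7, 5, 1]
r5 m[φ4→sprk] = [1, 1, 9]
r5 m[φ5→snow] = [3, 9, 7]
r5 m[φ6→slip] = [7, 2, 6]
r5 m[snow→φ0] = [189, 567, 441]
r5 m[snow→φ1] = [630, 1296, 1680]
r5 m[snow→φ5] = [13230, 9072, 15120]
r5 m[slip→φ0] = [245, 42, 336]
r5 m[slip→φ2] = [1764, 784, 1470]
r5 m[slip→φ6] = [8820, 8232, 13720]
r5 m[wet→φ2] = [7, 5, 1]
r5 m[wet→φ3] = [240, 240, 112]
r5 m[sprk→φ1] = [1, 1, 9]
r5 m[sprk→φ4] = [192, 252, 392]
r6 m[φ0→snow] = [1470, 1008, 1680]
r6 m[φ0→slip] = [2268, 3528, 2205]
r6 m[φ1→snow] = [63, 63, 63]
r6 m[φ1→sprk] = [5040, 9072, 11760]
r6 m[φ2→slip] = [35, 21, 56]
r6 m[φ2→wet] = [11760, 11760, 5488]
r6 m[φ3→wet] = [7, 5, 1]
r6 m[φ4→sprk] = [1, 1, 9]
r6 m[φ5→snow] = [3, 9, 7]
r6 m[φ6→slip] = [7, 2, 6]
r6 m[snow→φ0] = [189, 567, 441]
r6 m[snow→φ1] = [4410, 9072, 11760]
r6 m[snow→φ5] = [92610, 63504, 105840]
r6 m[slip→φ0] = [245, 42, 336]
r6 m[slip→φ2] = [15876, 7056, 13230]
r6 m[slip→φ6] = [79380, 74088, 123480]
r6 m[wet→φ2] = [7, 5, 1]
r6 m[wet→φ3] = [11760, 11760, 5488]
r6 m[sprk→φ1] = [1, 1, 9]
r6 m[sprk→φ4] = [5040, 9072, 11760]
r7 m[φ0→snow] = [1470, 1008, 1680]
r7 m[φ0→slip] = [2268, 3528, 2205]
r7 m[φ1→snow] = [63, 63, 63]
r7 m[φ1→sprk] = [35280, 63504, 82320]
r7 m[φ2→slip] = [35, 21, 56]
r7 m[φ2→wet] = [105840, 105840, 49392]
r7 m[φ3→wet] = [7, 5, 1]
r7 m[φ4→sprk] = [1, 1, 9]
r7 m[φ5→snow] = [3, 9, 7]
r7 m[φ6→slip] = [7, 2, 6]
r7 m[snow→φ0] = [189, 567, 441]
r7 m[snow→φ1] = [4410, 9072, 11760]
r7 m[snow→φ5] = [92610, 63504, 105840]
r7 m[slip→φ0] = [245, 42, 336]
r7 m[slip→φ2] = [15876, 7056, 13230]
r7 m[slip→φ6] = [79380, 74088, 123480]
r7 m[wet→φ2] = [7, 5, 1]
r7 m[wet→φ3] = [11760, 11760, 5488]
r7 m[sprk→φ1] = [1, 1, 9]
r7 m[sprk→φ4] = [5040, 9072, 11760]
r8 m[φ0→snow] = [1470, 1008, 1680]
r8 m[φ0→slip] = [2268, 3528, 2205]
r8 m[φ1→snow] = [63, 63, 63]
r8 m[φ1→sprk] = [35280, 63504, 82320]
r8 m[φ2→slip] = [35, 21, 56]
r8 m[φ2→wet] = [105840, 105840, 49392]
r8 m[φ3→wet] = [7, 5, 1]
r8 m[φ4→sprk] = [1, 1, 9]
r8 m[φ5→snow] = [3, 9, 7]
r8 m[φ6→slip] = [7, 2, 6]
r8 m[snow→φ0] = [189, 567, 441]
r8 m[snow→φ1] = [4410, 9072, 11760]
r8 m[snow→φ5] = [92610, 63504, 105840]
r8 m[slip→φ0] = [245, 42, 336]
r8 m[slip→φ2] = [15876, 7056, 13230]
r8 m[slip→φ6] = [79380, 74088, 123480]
r8 m[wet→φ2] = [7, 5, 1]
r8 m[wet→φ3] = [105840, 105840, 49392]
r8 m[sprk→φ1] = [1, 1, 9]
r8 m[sprk→φ4] = [35280, 63504, 82320]
r9 m[φ0→snow] = [1470, 1008, 1680]
r9 m[φ0→slip] = [2268, 3528, 2205]
r9 m[φ1→snow] = [63, 63, 63]
r9 m[φ1→sprk] = [35280, 63504, 82320]
r9 m[φ2→slip] = [35, 21, 56]
r9 m[φ2→wet] = [105840, 105840, 49392]
r9 m[φ3→wet] = [7, 5, 1]
r9 m[φ4→sprk] = [1, 1, 9]
r9 m[φ5→snow] = [3, 9, 7]
r9 m[φ6→slip] = [7, 2, 6]
r9 m[snow→φ0] = [189, 567, 441]
r9 m[snow→φ1] = [4410, 9072, 11760]
r9 m[snow→φ5] = [92610, 63504, 105840]
r9 m[slip→φ0] = [245, 42, 336]
r9 m[slip→φ2] = [15876, 7056, 13230]
r9 m[slip→φ6] = [79380, 74088, 123480]
r9 m[wet→φ2] = [7, 5, 1]
r9 m[wet→φ3] = [105840, 105840, 49392]
r9 m[sprk→φ1] = [1, 1, 9]
r9 m[sprk→φ4] = [35280, 63504, 82320]
fixed point reached at round 9
traceback from snow: (snow=2, slip=2, wet=0, sprk=2), score=740880

assignment: (snow=2, slip=2, wet=0, sprk=2); score = 740880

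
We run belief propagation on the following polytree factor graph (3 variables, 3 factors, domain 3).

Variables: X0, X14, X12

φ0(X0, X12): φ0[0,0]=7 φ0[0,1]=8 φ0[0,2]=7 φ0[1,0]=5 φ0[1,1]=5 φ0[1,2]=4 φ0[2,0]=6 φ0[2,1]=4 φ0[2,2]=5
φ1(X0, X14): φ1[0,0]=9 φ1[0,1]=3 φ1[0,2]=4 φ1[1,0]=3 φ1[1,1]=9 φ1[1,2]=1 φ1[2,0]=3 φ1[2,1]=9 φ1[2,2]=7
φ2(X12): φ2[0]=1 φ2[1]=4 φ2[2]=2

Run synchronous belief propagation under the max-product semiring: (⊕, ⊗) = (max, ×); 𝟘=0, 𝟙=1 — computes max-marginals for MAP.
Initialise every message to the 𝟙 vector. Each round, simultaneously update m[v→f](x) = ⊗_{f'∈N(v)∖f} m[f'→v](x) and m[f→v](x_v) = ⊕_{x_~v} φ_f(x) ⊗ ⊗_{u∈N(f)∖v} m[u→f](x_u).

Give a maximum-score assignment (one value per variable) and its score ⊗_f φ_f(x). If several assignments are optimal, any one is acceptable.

assignment: (X0=0, X14=0, X12=1); score = 288

init: all messages = 𝟙 over 3 values
r1 m[φ0→X0] = [8, 5, 6]
r1 m[φ0→X12] = [7, 8, 7]
r1 m[φ1→X0] = [9, 9, 9]
r1 m[φ1→X14] = [9, 9, 7]
r1 m[φ2→X12] = [1, 4, 2]
r1 m[X0→φ0] = [1, 1, 1]
r1 m[X0→φ1] = [1, 1, 1]
r1 m[X14→φ1] = [1, 1, 1]
r1 m[X12→φ0] = [1, 1, 1]
r1 m[X12→φ2] = [1, 1, 1]
r2 m[φ0→X0] = [8, 5, 6]
r2 m[φ0→X12] = [7, 8, 7]
r2 m[φ1→X0] = [9, 9, 9]
r2 m[φ1→X14] = [9, 9, 7]
r2 m[φ2→X12] = [1, 4, 2]
r2 m[X0→φ0] = [9, 9, 9]
r2 m[X0→φ1] = [8, 5, 6]
r2 m[X14→φ1] = [1, 1, 1]
r2 m[X12→φ0] = [1, 4, 2]
r2 m[X12→φ2] = [7, 8, 7]
r3 m[φ0→X0] = [32, 20, 16]
r3 m[φ0→X12] = [63, 72, 63]
r3 m[φ1→X0] = [9, 9, 9]
r3 m[φ1→X14] = [72, 54, 42]
r3 m[φ2→X12] = [1, 4, 2]
r3 m[X0→φ0] = [9, 9, 9]
r3 m[X0→φ1] = [8, 5, 6]
r3 m[X14→φ1] = [1, 1, 1]
r3 m[X12→φ0] = [1, 4, 2]
r3 m[X12→φ2] = [7, 8, 7]
r4 m[φ0→X0] = [32, 20, 16]
r4 m[φ0→X12] = [63, 72, 63]
r4 m[φ1→X0] = [9, 9, 9]
r4 m[φ1→X14] = [72, 54, 42]
r4 m[φ2→X12] = [1, 4, 2]
r4 m[X0→φ0] = [9, 9, 9]
r4 m[X0→φ1] = [32, 20, 16]
r4 m[X14→φ1] = [1, 1, 1]
r4 m[X12→φ0] = [1, 4, 2]
r4 m[X12→φ2] = [63, 72, 63]
r5 m[φ0→X0] = [32, 20, 16]
r5 m[φ0→X12] = [63, 72, 63]
r5 m[φ1→X0] = [9, 9, 9]
r5 m[φ1→X14] = [288, 180, 128]
r5 m[φ2→X12] = [1, 4, 2]
r5 m[X0→φ0] = [9, 9, 9]
r5 m[X0→φ1] = [32, 20, 16]
r5 m[X14→φ1] = [1, 1, 1]
r5 m[X12→φ0] = [1, 4, 2]
r5 m[X12→φ2] = [63, 72, 63]
r6 m[φ0→X0] = [32, 20, 16]
r6 m[φ0→X12] = [63, 72, 63]
r6 m[φ1→X0] = [9, 9, 9]
r6 m[φ1→X14] = [288, 180, 128]
r6 m[φ2→X12] = [1, 4, 2]
r6 m[X0→φ0] = [9, 9, 9]
r6 m[X0→φ1] = [32, 20, 16]
r6 m[X14→φ1] = [1, 1, 1]
r6 m[X12→φ0] = [1, 4, 2]
r6 m[X12→φ2] = [63, 72, 63]
fixed point reached at round 6
traceback from X0: (X0=0, X14=0, X12=1), score=288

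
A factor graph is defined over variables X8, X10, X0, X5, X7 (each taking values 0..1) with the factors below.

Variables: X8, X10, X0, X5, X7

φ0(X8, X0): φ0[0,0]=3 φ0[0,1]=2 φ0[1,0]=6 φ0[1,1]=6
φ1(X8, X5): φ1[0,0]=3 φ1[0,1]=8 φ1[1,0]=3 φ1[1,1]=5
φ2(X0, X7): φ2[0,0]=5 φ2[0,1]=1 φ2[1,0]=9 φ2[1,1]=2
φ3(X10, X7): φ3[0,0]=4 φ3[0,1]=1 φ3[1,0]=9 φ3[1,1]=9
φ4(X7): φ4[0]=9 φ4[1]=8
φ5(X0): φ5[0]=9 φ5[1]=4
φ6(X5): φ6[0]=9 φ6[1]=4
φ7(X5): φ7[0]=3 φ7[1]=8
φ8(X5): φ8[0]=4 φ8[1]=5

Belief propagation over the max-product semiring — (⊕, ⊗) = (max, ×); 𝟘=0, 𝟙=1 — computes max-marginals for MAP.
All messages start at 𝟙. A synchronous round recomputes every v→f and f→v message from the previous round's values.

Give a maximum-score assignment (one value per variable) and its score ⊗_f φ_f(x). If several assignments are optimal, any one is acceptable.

init: all messages = 𝟙 over 2 values
r1 m[φ0→X8] = [3, 6]
r1 m[φ0→X0] = [6, 6]
r1 m[φ1→X8] = [8, 5]
r1 m[φ1→X5] = [3, 8]
r1 m[φ2→X0] = [5, 9]
r1 m[φ2→X7] = [9, 2]
r1 m[φ3→X10] = [4, 9]
r1 m[φ3→X7] = [9, 9]
r1 m[φ4→X7] = [9, 8]
r1 m[φ5→X0] = [9, 4]
r1 m[φ6→X5] = [9, 4]
r1 m[φ7→X5] = [3, 8]
r1 m[φ8→X5] = [4, 5]
r1 m[X8→φ0] = [1, 1]
r1 m[X8→φ1] = [1, 1]
r1 m[X10→φ3] = [1, 1]
r1 m[X0→φ0] = [1, 1]
r1 m[X0→φ2] = [1, 1]
r1 m[X0→φ5] = [1, 1]
r1 m[X5→φ1] = [1, 1]
r1 m[X5→φ6] = [1, 1]
r1 m[X5→φ7] = [1, 1]
r1 m[X5→φ8] = [1, 1]
r1 m[X7→φ2] = [1, 1]
r1 m[X7→φ3] = [1, 1]
r1 m[X7→φ4] = [1, 1]
r2 m[φ0→X8] = [3, 6]
r2 m[φ0→X0] = [6, 6]
r2 m[φ1→X8] = [8, 5]
r2 m[φ1→X5] = [3, 8]
r2 m[φ2→X0] = [5, 9]
r2 m[φ2→X7] = [9, 2]
r2 m[φ3→X10] = [4, 9]
r2 m[φ3→X7] = [9, 9]
r2 m[φ4→X7] = [9, 8]
r2 m[φ5→X0] = [9, 4]
r2 m[φ6→X5] = [9, 4]
r2 m[φ7→X5] = [3, 8]
r2 m[φ8→X5] = [4, 5]
r2 m[X8→φ0] = [8, 5]
r2 m[X8→φ1] = [3, 6]
r2 m[X10→φ3] = [1, 1]
r2 m[X0→φ0] = [45, 36]
r2 m[X0→φ2] = [54, 24]
r2 m[X0→φ5] = [30, 54]
r2 m[X5→φ1] = [108, 160]
r2 m[X5→φ6] = [36, 320]
r2 m[X5→φ7] = [108, 160]
r2 m[X5→φ8] = [81, 256]
r2 m[X7→φ2] = [81, 72]
r2 m[X7→φ3] = [81, 16]
r2 m[X7→φ4] = [81, 18]
r3 m[φ0→X8] = [135, 270]
r3 m[φ0→X0] = [30, 30]
r3 m[φ1→X8] = [1280, 800]
r3 m[φ1→X5] = [18, 30]
r3 m[φ2→X0] = [405, 729]
r3 m[φ2→X7] = [270, 54]
r3 m[φ3→X10] = [324, 729]
r3 m[φ3→X7] = [9, 9]
r3 m[φ4→X7] = [9, 8]
r3 m[φ5→X0] = [9, 4]
r3 m[φ6→X5] = [9, 4]
r3 m[φ7→X5] = [3, 8]
r3 m[φ8→X5] = [4, 5]
r3 m[X8→φ0] = [8, 5]
r3 m[X8→φ1] = [3, 6]
r3 m[X10→φ3] = [1, 1]
r3 m[X0→φ0] = [45, 36]
r3 m[X0→φ2] = [54, 24]
r3 m[X0→φ5] = [30, 54]
r3 m[X5→φ1] = [108, 160]
r3 m[X5→φ6] = [36, 320]
r3 m[X5→φ7] = [108, 160]
r3 m[X5→φ8] = [81, 256]
r3 m[X7→φ2] = [81, 72]
r3 m[X7→φ3] = [81, 16]
r3 m[X7→φ4] = [81, 18]
r4 m[φ0→X8] = [135, 270]
r4 m[φ0→X0] = [30, 30]
r4 m[φ1→X8] = [1280, 800]
r4 m[φ1→X5] = [18, 30]
r4 m[φ2→X0] = [405, 729]
r4 m[φ2→X7] = [270, 54]
r4 m[φ3→X10] = [324, 729]
r4 m[φ3→X7] = [9, 9]
r4 m[φ4→X7] = [9, 8]
r4 m[φ5→X0] = [9, 4]
r4 m[φ6→X5] = [9, 4]
r4 m[φ7→X5] = [3, 8]
r4 m[φ8→X5] = [4, 5]
r4 m[X8→φ0] = [1280, 800]
r4 m[X8→φ1] = [135, 270]
r4 m[X10→φ3] = [1, 1]
r4 m[X0→φ0] = [3645, 2916]
r4 m[X0→φ2] = [270, 120]
r4 m[X0→φ5] = [12150, 21870]
r4 m[X5→φ1] = [108, 160]
r4 m[X5→φ6] = [216, 1200]
r4 m[X5→φ7] = [648, 600]
r4 m[X5→φ8] = [486, 960]
r4 m[X7→φ2] = [81, 72]
r4 m[X7→φ3] = [2430, 432]
r4 m[X7→φ4] = [2430, 486]
r5 m[φ0→X8] = [10935, 21870]
r5 m[φ0→X0] = [4800, 4800]
r5 m[φ1→X8] = [1280, 800]
r5 m[φ1→X5] = [810, 1350]
r5 m[φ2→X0] = [405, 729]
r5 m[φ2→X7] = [1350, 270]
r5 m[φ3→X10] = [9720, 21870]
r5 m[φ3→X7] = [9, 9]
r5 m[φ4→X7] = [9, 8]
r5 m[φ5→X0] = [9, 4]
r5 m[φ6→X5] = [9, 4]
r5 m[φ7→X5] = [3, 8]
r5 m[φ8→X5] = [4, 5]
r5 m[X8→φ0] = [1280, 800]
r5 m[X8→φ1] = [135, 270]
r5 m[X10→φ3] = [1, 1]
r5 m[X0→φ0] = [3645, 2916]
r5 m[X0→φ2] = [270, 120]
r5 m[X0→φ5] = [12150, 21870]
r5 m[X5→φ1] = [108, 160]
r5 m[X5→φ6] = [216, 1200]
r5 m[X5→φ7] = [648, 600]
r5 m[X5→φ8] = [486, 960]
r5 m[X7→φ2] = [81, 72]
r5 m[X7→φ3] = [2430, 432]
r5 m[X7→φ4] = [2430, 486]
r6 m[φ0→X8] = [10935, 21870]
r6 m[φ0→X0] = [4800, 4800]
r6 m[φ1→X8] = [1280, 800]
r6 m[φ1→X5] = [810, 1350]
r6 m[φ2→X0] = [405, 729]
r6 m[φ2→X7] = [1350, 270]
r6 m[φ3→X10] = [9720, 21870]
r6 m[φ3→X7] = [9, 9]
r6 m[φ4→X7] = [9, 8]
r6 m[φ5→X0] = [9, 4]
r6 m[φ6→X5] = [9, 4]
r6 m[φ7→X5] = [3, 8]
r6 m[φ8→X5] = [4, 5]
r6 m[X8→φ0] = [1280, 800]
r6 m[X8→φ1] = [10935, 21870]
r6 m[X10→φ3] = [1, 1]
r6 m[X0→φ0] = [3645, 2916]
r6 m[X0→φ2] = [43200, 19200]
r6 m[X0→φ5] = [1944000, 3499200]
r6 m[X5→φ1] = [108, 160]
r6 m[X5→φ6] = [9720, 54000]
r6 m[X5→φ7] = [29160, 27000]
r6 m[X5→φ8] = [21870, 43200]
r6 m[X7→φ2] = [81, 72]
r6 m[X7→φ3] = [12150, 2160]
r6 m[X7→φ4] = [12150, 2430]
r7 m[φ0→X8] = [10935, 21870]
r7 m[φ0→X0] = [4800, 4800]
r7 m[φ1→X8] = [1280, 800]
r7 m[φ1→X5] = [65610, 109350]
r7 m[φ2→X0] = [405, 729]
r7 m[φ2→X7] = [216000, 43200]
r7 m[φ3→X10] = [48600, 109350]
r7 m[φ3→X7] = [9, 9]
r7 m[φ4→X7] = [9, 8]
r7 m[φ5→X0] = [9, 4]
r7 m[φ6→X5] = [9, 4]
r7 m[φ7→X5] = [3, 8]
r7 m[φ8→X5] = [4, 5]
r7 m[X8→φ0] = [1280, 800]
r7 m[X8→φ1] = [10935, 21870]
r7 m[X10→φ3] = [1, 1]
r7 m[X0→φ0] = [3645, 2916]
r7 m[X0→φ2] = [43200, 19200]
r7 m[X0→φ5] = [1944000, 3499200]
r7 m[X5→φ1] = [108, 160]
r7 m[X5→φ6] = [9720, 54000]
r7 m[X5→φ7] = [29160, 27000]
r7 m[X5→φ8] = [21870, 43200]
r7 m[X7→φ2] = [81, 72]
r7 m[X7→φ3] = [12150, 2160]
r7 m[X7→φ4] = [12150, 2430]
r8 m[φ0→X8] = [10935, 21870]
r8 m[φ0→X0] = [4800, 4800]
r8 m[φ1→X8] = [1280, 800]
r8 m[φ1→X5] = [65610, 109350]
r8 m[φ2→X0] = [405, 729]
r8 m[φ2→X7] = [216000, 43200]
r8 m[φ3→X10] = [48600, 109350]
r8 m[φ3→X7] = [9, 9]
r8 m[φ4→X7] = [9, 8]
r8 m[φ5→X0] = [9, 4]
r8 m[φ6→X5] = [9, 4]
r8 m[φ7→X5] = [3, 8]
r8 m[φ8→X5] = [4, 5]
r8 m[X8→φ0] = [1280, 800]
r8 m[X8→φ1] = [10935, 21870]
r8 m[X10→φ3] = [1, 1]
r8 m[X0→φ0] = [3645, 2916]
r8 m[X0→φ2] = [43200, 19200]
r8 m[X0→φ5] = [1944000, 3499200]
r8 m[X5→φ1] = [108, 160]
r8 m[X5→φ6] = [787320, 4374000]
r8 m[X5→φ7] = [2361960, 2187000]
r8 m[X5→φ8] = [1771470, 3499200]
r8 m[X7→φ2] = [81, 72]
r8 m[X7→φ3] = [1944000, 345600]
r8 m[X7→φ4] = [1944000, 388800]
r9 m[φ0→X8] = [10935, 21870]
r9 m[φ0→X0] = [4800, 4800]
r9 m[φ1→X8] = [1280, 800]
r9 m[φ1→X5] = [65610, 109350]
r9 m[φ2→X0] = [405, 729]
r9 m[φ2→X7] = [216000, 43200]
r9 m[φ3→X10] = [7776000, 17496000]
r9 m[φ3→X7] = [9, 9]
r9 m[φ4→X7] = [9, 8]
r9 m[φ5→X0] = [9, 4]
r9 m[φ6→X5] = [9, 4]
r9 m[φ7→X5] = [3, 8]
r9 m[φ8→X5] = [4, 5]
r9 m[X8→φ0] = [1280, 800]
r9 m[X8→φ1] = [10935, 21870]
r9 m[X10→φ3] = [1, 1]
r9 m[X0→φ0] = [3645, 2916]
r9 m[X0→φ2] = [43200, 19200]
r9 m[X0→φ5] = [1944000, 3499200]
r9 m[X5→φ1] = [108, 160]
r9 m[X5→φ6] = [787320, 4374000]
r9 m[X5→φ7] = [2361960, 2187000]
r9 m[X5→φ8] = [1771470, 3499200]
r9 m[X7→φ2] = [81, 72]
r9 m[X7→φ3] = [1944000, 345600]
r9 m[X7→φ4] = [1944000, 388800]
r10 m[φ0→X8] = [10935, 21870]
r10 m[φ0→X0] = [4800, 4800]
r10 m[φ1→X8] = [1280, 800]
r10 m[φ1→X5] = [65610, 109350]
r10 m[φ2→X0] = [405, 729]
r10 m[φ2→X7] = [216000, 43200]
r10 m[φ3→X10] = [7776000, 17496000]
r10 m[φ3→X7] = [9, 9]
r10 m[φ4→X7] = [9, 8]
r10 m[φ5→X0] = [9, 4]
r10 m[φ6→X5] = [9, 4]
r10 m[φ7→X5] = [3, 8]
r10 m[φ8→X5] = [4, 5]
r10 m[X8→φ0] = [1280, 800]
r10 m[X8→φ1] = [10935, 21870]
r10 m[X10→φ3] = [1, 1]
r10 m[X0→φ0] = [3645, 2916]
r10 m[X0→φ2] = [43200, 19200]
r10 m[X0→φ5] = [1944000, 3499200]
r10 m[X5→φ1] = [108, 160]
r10 m[X5→φ6] = [787320, 4374000]
r10 m[X5→φ7] = [2361960, 2187000]
r10 m[X5→φ8] = [1771470, 3499200]
r10 m[X7→φ2] = [81, 72]
r10 m[X7→φ3] = [1944000, 345600]
r10 m[X7→φ4] = [1944000, 388800]
fixed point reached at round 10
traceback from X8: (X8=1, X10=1, X0=0, X5=1, X7=0), score=17496000

assignment: (X8=1, X10=1, X0=0, X5=1, X7=0); score = 17496000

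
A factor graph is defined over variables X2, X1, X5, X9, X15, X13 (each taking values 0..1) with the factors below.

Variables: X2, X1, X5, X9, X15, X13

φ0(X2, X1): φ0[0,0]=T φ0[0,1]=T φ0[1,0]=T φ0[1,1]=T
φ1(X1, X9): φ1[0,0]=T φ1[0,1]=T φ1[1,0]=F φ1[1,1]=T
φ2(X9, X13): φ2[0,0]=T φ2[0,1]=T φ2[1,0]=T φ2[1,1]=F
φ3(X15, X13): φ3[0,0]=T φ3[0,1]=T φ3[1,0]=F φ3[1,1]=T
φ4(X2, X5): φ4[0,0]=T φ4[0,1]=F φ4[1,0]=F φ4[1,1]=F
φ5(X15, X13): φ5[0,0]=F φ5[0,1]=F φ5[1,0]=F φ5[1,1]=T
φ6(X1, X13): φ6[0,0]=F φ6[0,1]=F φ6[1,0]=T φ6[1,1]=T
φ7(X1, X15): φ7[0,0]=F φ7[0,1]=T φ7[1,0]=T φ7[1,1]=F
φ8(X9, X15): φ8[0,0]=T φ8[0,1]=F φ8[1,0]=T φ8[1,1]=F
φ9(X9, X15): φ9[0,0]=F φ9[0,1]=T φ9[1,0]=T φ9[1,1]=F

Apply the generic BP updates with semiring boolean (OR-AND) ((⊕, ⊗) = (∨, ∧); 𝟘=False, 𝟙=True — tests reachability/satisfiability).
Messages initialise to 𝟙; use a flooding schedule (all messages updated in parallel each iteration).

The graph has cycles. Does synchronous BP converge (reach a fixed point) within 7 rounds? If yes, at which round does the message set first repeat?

init: all messages = 𝟙 over 2 values
r1 m[φ0→X2] = [T, T]
r1 m[φ0→X1] = [T, T]
r1 m[φ1→X1] = [T, T]
r1 m[φ1→X9] = [T, T]
r1 m[φ2→X9] = [T, T]
r1 m[φ2→X13] = [T, T]
r1 m[φ3→X15] = [T, T]
r1 m[φ3→X13] = [T, T]
r1 m[φ4→X2] = [T, F]
r1 m[φ4→X5] = [T, F]
r1 m[φ5→X15] = [F, T]
r1 m[φ5→X13] = [F, T]
r1 m[φ6→X1] = [F, T]
r1 m[φ6→X13] = [T, T]
r1 m[φ7→X1] = [T, T]
r1 m[φ7→X15] = [T, T]
r1 m[φ8→X9] = [T, T]
r1 m[φ8→X15] = [T, F]
r1 m[φ9→X9] = [T, T]
r1 m[φ9→X15] = [T, T]
r1 m[X2→φ0] = [T, T]
r1 m[X2→φ4] = [T, T]
r1 m[X1→φ0] = [T, T]
r1 m[X1→φ1] = [T, T]
r1 m[X1→φ6] = [T, T]
r1 m[X1→φ7] = [T, T]
r1 m[X5→φ4] = [T, T]
r1 m[X9→φ1] = [T, T]
r1 m[X9→φ2] = [T, T]
r1 m[X9→φ8] = [T, T]
r1 m[X9→φ9] = [T, T]
r1 m[X15→φ3] = [T, T]
r1 m[X15→φ5] = [T, T]
r1 m[X15→φ7] = [T, T]
r1 m[X15→φ8] = [T, T]
r1 m[X15→φ9] = [T, T]
r1 m[X13→φ2] = [T, T]
r1 m[X13→φ3] = [T, T]
r1 m[X13→φ5] = [T, T]
r1 m[X13→φ6] = [T, T]
r2 m[φ0→X2] = [T, T]
r2 m[φ0→X1] = [T, T]
r2 m[φ1→X1] = [T, T]
r2 m[φ1→X9] = [T, T]
r2 m[φ2→X9] = [T, T]
r2 m[φ2→X13] = [T, T]
r2 m[φ3→X15] = [T, T]
r2 m[φ3→X13] = [T, T]
r2 m[φ4→X2] = [T, F]
r2 m[φ4→X5] = [T, F]
r2 m[φ5→X15] = [F, T]
r2 m[φ5→X13] = [F, T]
r2 m[φ6→X1] = [F, T]
r2 m[φ6→X13] = [T, T]
r2 m[φ7→X1] = [T, T]
r2 m[φ7→X15] = [T, T]
r2 m[φ8→X9] = [T, T]
r2 m[φ8→X15] = [T, F]
r2 m[φ9→X9] = [T, T]
r2 m[φ9→X15] = [T, T]
r2 m[X2→φ0] = [T, F]
r2 m[X2→φ4] = [T, T]
r2 m[X1→φ0] = [F, T]
r2 m[X1→φ1] = [F, T]
r2 m[X1→φ6] = [T, T]
r2 m[X1→φ7] = [F, T]
r2 m[X5→φ4] = [T, T]
r2 m[X9→φ1] = [T, T]
r2 m[X9→φ2] = [T, T]
r2 m[X9→φ8] = [T, T]
r2 m[X9→φ9] = [T, T]
r2 m[X15→φ3] = [F, F]
r2 m[X15→φ5] = [T, F]
r2 m[X15→φ7] = [F, F]
r2 m[X15→φ8] = [F, T]
r2 m[X15→φ9] = [F, F]
r2 m[X13→φ2] = [F, T]
r2 m[X13→φ3] = [F, T]
r2 m[X13→φ5] = [T, T]
r2 m[X13→φ6] = [F, T]
r3 m[φ0→X2] = [T, T]
r3 m[φ0→X1] = [T, T]
r3 m[φ1→X1] = [T, T]
r3 m[φ1→X9] = [F, T]
r3 m[φ2→X9] = [T, F]
r3 m[φ2→X13] = [T, T]
r3 m[φ3→X15] = [T, T]
r3 m[φ3→X13] = [F, F]
r3 m[φ4→X2] = [T, F]
r3 m[φ4→X5] = [T, F]
r3 m[φ5→X15] = [F, T]
r3 m[φ5→X13] = [F, F]
r3 m[φ6→X1] = [F, T]
r3 m[φ6→X13] = [T, T]
r3 m[φ7→X1] = [F, F]
r3 m[φ7→X15] = [T, F]
r3 m[φ8→X9] = [F, F]
r3 m[φ8→X15] = [T, F]
r3 m[φ9→X9] = [F, F]
r3 m[φ9→X15] = [T, T]
r3 m[X2→φ0] = [T, F]
r3 m[X2→φ4] = [T, T]
r3 m[X1→φ0] = [F, T]
r3 m[X1→φ1] = [F, T]
r3 m[X1→φ6] = [T, T]
r3 m[X1→φ7] = [F, T]
r3 m[X5→φ4] = [T, T]
r3 m[X9→φ1] = [T, T]
r3 m[X9→φ2] = [T, T]
r3 m[X9→φ8] = [T, T]
r3 m[X9→φ9] = [T, T]
r3 m[X15→φ3] = [F, F]
r3 m[X15→φ5] = [T, F]
r3 m[X15→φ7] = [F, F]
r3 m[X15→φ8] = [F, T]
r3 m[X15→φ9] = [F, F]
r3 m[X13→φ2] = [F, T]
r3 m[X13→φ3] = [F, T]
r3 m[X13→φ5] = [T, T]
r3 m[X13→φ6] = [F, T]
r4 m[φ0→X2] = [T, T]
r4 m[φ0→X1] = [T, T]
r4 m[φ1→X1] = [T, T]
r4 m[φ1→X9] = [F, T]
r4 m[φ2→X9] = [T, F]
r4 m[φ2→X13] = [T, T]
r4 m[φ3→X15] = [T, T]
r4 m[φ3→X13] = [F, F]
r4 m[φ4→X2] = [T, F]
r4 m[φ4→X5] = [T, F]
r4 m[φ5→X15] = [F, T]
r4 m[φ5→X13] = [F, F]
r4 m[φ6→X1] = [F, T]
r4 m[φ6→X13] = [T, T]
r4 m[φ7→X1] = [F, F]
r4 m[φ7→X15] = [T, F]
r4 m[φ8→X9] = [F, F]
r4 m[φ8→X15] = [T, F]
r4 m[φ9→X9] = [F, F]
r4 m[φ9→X15] = [T, T]
r4 m[X2→φ0] = [T, F]
r4 m[X2→φ4] = [T, T]
r4 m[X1→φ0] = [F, F]
r4 m[X1→φ1] = [F, F]
r4 m[X1→φ6] = [F, F]
r4 m[X1→φ7] = [F, T]
r4 m[X5→φ4] = [T, T]
r4 m[X9→φ1] = [F, F]
r4 m[X9→φ2] = [F, F]
r4 m[X9→φ8] = [F, F]
r4 m[X9→φ9] = [F, F]
r4 m[X15→φ3] = [F, F]
r4 m[X15→φ5] = [T, F]
r4 m[X15→φ7] = [F, F]
r4 m[X15→φ8] = [F, F]
r4 m[X15→φ9] = [F, F]
r4 m[X13→φ2] = [F, F]
r4 m[X13→φ3] = [F, F]
r4 m[X13→φ5] = [F, F]
r4 m[X13→φ6] = [F, F]
r5 m[φ0→X2] = [F, F]
r5 m[φ0→X1] = [T, T]
r5 m[φ1→X1] = [F, F]
r5 m[φ1→X9] = [F, F]
r5 m[φ2→X9] = [F, F]
r5 m[φ2→X13] = [F, F]
r5 m[φ3→X15] = [F, F]
r5 m[φ3→X13] = [F, F]
r5 m[φ4→X2] = [T, F]
r5 m[φ4→X5] = [T, F]
r5 m[φ5→X15] = [F, F]
r5 m[φ5→X13] = [F, F]
r5 m[φ6→X1] = [F, F]
r5 m[φ6→X13] = [F, F]
r5 m[φ7→X1] = [F, F]
r5 m[φ7→X15] = [T, F]
r5 m[φ8→X9] = [F, F]
r5 m[φ8→X15] = [F, F]
r5 m[φ9→X9] = [F, F]
r5 m[φ9→X15] = [F, F]
r5 m[X2→φ0] = [T, F]
r5 m[X2→φ4] = [T, T]
r5 m[X1→φ0] = [F, F]
r5 m[X1→φ1] = [F, F]
r5 m[X1→φ6] = [F, F]
r5 m[X1→φ7] = [F, T]
r5 m[X5→φ4] = [T, T]
r5 m[X9→φ1] = [F, F]
r5 m[X9→φ2] = [F, F]
r5 m[X9→φ8] = [F, F]
r5 m[X9→φ9] = [F, F]
r5 m[X15→φ3] = [F, F]
r5 m[X15→φ5] = [T, F]
r5 m[X15→φ7] = [F, F]
r5 m[X15→φ8] = [F, F]
r5 m[X15→φ9] = [F, F]
r5 m[X13→φ2] = [F, F]
r5 m[X13→φ3] = [F, F]
r5 m[X13→φ5] = [F, F]
r5 m[X13→φ6] = [F, F]
r6 m[φ0→X2] = [F, F]
r6 m[φ0→X1] = [T, T]
r6 m[φ1→X1] = [F, F]
r6 m[φ1→X9] = [F, F]
r6 m[φ2→X9] = [F, F]
r6 m[φ2→X13] = [F, F]
r6 m[φ3→X15] = [F, F]
r6 m[φ3→X13] = [F, F]
r6 m[φ4→X2] = [T, F]
r6 m[φ4→X5] = [T, F]
r6 m[φ5→X15] = [F, F]
r6 m[φ5→X13] = [F, F]
r6 m[φ6→X1] = [F, F]
r6 m[φ6→X13] = [F, F]
r6 m[φ7→X1] = [F, F]
r6 m[φ7→X15] = [T, F]
r6 m[φ8→X9] = [F, F]
r6 m[φ8→X15] = [F, F]
r6 m[φ9→X9] = [F, F]
r6 m[φ9→X15] = [F, F]
r6 m[X2→φ0] = [T, F]
r6 m[X2→φ4] = [F, F]
r6 m[X1→φ0] = [F, F]
r6 m[X1→φ1] = [F, F]
r6 m[X1→φ6] = [F, F]
r6 m[X1→φ7] = [F, F]
r6 m[X5→φ4] = [T, T]
r6 m[X9→φ1] = [F, F]
r6 m[X9→φ2] = [F, F]
r6 m[X9→φ8] = [F, F]
r6 m[X9→φ9] = [F, F]
r6 m[X15→φ3] = [F, F]
r6 m[X15→φ5] = [F, F]
r6 m[X15→φ7] = [F, F]
r6 m[X15→φ8] = [F, F]
r6 m[X15→φ9] = [F, F]
r6 m[X13→φ2] = [F, F]
r6 m[X13→φ3] = [F, F]
r6 m[X13→φ5] = [F, F]
r6 m[X13→φ6] = [F, F]
r7 m[φ0→X2] = [F, F]
r7 m[φ0→X1] = [T, T]
r7 m[φ1→X1] = [F, F]
r7 m[φ1→X9] = [F, F]
r7 m[φ2→X9] = [F, F]
r7 m[φ2→X13] = [F, F]
r7 m[φ3→X15] = [F, F]
r7 m[φ3→X13] = [F, F]
r7 m[φ4→X2] = [T, F]
r7 m[φ4→X5] = [F, F]
r7 m[φ5→X15] = [F, F]
r7 m[φ5→X13] = [F, F]
r7 m[φ6→X1] = [F, F]
r7 m[φ6→X13] = [F, F]
r7 m[φ7→X1] = [F, F]
r7 m[φ7→X15] = [F, F]
r7 m[φ8→X9] = [F, F]
r7 m[φ8→X15] = [F, F]
r7 m[φ9→X9] = [F, F]
r7 m[φ9→X15] = [F, F]
r7 m[X2→φ0] = [T, F]
r7 m[X2→φ4] = [F, F]
r7 m[X1→φ0] = [F, F]
r7 m[X1→φ1] = [F, F]
r7 m[X1→φ6] = [F, F]
r7 m[X1→φ7] = [F, F]
r7 m[X5→φ4] = [T, T]
r7 m[X9→φ1] = [F, F]
r7 m[X9→φ2] = [F, F]
r7 m[X9→φ8] = [F, F]
r7 m[X9→φ9] = [F, F]
r7 m[X15→φ3] = [F, F]
r7 m[X15→φ5] = [F, F]
r7 m[X15→φ7] = [F, F]
r7 m[X15→φ8] = [F, F]
r7 m[X15→φ9] = [F, F]
r7 m[X13→φ2] = [F, F]
r7 m[X13→φ3] = [F, F]
r7 m[X13→φ5] = [F, F]
r7 m[X13→φ6] = [F, F]
no fixed point within 7 rounds

NOT CONVERGED within 7 rounds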